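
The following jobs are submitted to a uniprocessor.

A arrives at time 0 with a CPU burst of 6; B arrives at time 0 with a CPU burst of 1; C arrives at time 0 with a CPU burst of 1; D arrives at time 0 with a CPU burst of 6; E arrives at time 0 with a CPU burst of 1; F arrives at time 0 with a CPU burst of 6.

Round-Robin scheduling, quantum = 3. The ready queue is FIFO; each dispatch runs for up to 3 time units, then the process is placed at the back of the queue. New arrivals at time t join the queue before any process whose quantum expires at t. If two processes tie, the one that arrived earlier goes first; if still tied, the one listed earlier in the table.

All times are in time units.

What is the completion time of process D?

18

Schedule: | A 0-3 | B 3-4 | C 4-5 | D 5-8 | E 8-9 | F 9-12 | A 12-15 | D 15-18 | F 18-21 |
Completion: A=15  B=4  C=5  D=18  E=9  F=21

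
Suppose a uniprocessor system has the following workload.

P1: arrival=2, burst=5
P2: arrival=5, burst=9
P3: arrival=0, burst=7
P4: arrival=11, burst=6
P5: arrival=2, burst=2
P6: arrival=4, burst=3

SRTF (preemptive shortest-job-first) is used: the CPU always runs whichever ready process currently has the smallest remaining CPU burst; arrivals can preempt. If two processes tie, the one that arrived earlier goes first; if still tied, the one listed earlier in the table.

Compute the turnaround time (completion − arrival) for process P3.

Schedule: | P3 0-2 | P5 2-4 | P6 4-7 | P3 7-12 | P1 12-17 | P4 17-23 | P2 23-32 |
Completion: P1=17  P2=32  P3=12  P4=23  P5=4  P6=7
Turnaround(P3) = completion − arrival = 12 − 0 = 12

12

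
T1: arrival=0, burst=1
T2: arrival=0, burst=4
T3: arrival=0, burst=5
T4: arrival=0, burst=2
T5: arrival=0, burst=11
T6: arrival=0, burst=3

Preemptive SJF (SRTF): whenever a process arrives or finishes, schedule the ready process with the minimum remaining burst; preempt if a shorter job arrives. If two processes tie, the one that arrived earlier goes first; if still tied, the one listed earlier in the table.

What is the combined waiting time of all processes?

35

Timeline: | T1 0-1 | T4 1-3 | T6 3-6 | T2 6-10 | T3 10-15 | T5 15-26 |
Completion: T1=1  T2=10  T3=15  T4=3  T5=26  T6=6
Turnaround (C−A): T1=1  T2=10  T3=15  T4=3  T5=26  T6=6
Waiting = turnaround − burst: T1=0, T2=6, T3=10, T4=1, T5=15, T6=3
Total waiting = 0 + 6 + 10 + 1 + 15 + 3 = 35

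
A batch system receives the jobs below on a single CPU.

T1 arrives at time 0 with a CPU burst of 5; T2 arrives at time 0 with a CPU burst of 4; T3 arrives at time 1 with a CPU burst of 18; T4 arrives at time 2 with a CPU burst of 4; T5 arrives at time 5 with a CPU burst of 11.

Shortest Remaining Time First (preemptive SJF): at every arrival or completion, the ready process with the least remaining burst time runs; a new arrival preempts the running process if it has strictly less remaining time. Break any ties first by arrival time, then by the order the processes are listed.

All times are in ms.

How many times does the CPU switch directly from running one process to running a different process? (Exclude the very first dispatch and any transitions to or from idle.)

4

Gantt: | T2 0-4 | T4 4-8 | T1 8-13 | T5 13-24 | T3 24-42 |
Completion: T1=13  T2=4  T3=42  T4=8  T5=24
Turnaround (C−A): T1=13  T2=4  T3=41  T4=6  T5=19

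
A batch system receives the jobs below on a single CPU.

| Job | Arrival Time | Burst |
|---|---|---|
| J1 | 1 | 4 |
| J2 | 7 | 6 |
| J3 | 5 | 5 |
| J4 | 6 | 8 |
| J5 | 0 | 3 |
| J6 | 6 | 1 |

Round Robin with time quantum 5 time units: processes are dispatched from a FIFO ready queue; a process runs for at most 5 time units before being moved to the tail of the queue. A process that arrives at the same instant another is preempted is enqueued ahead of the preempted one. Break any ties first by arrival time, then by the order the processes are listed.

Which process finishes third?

J3

Schedule: | J5 0-3 | J1 3-7 | J3 7-12 | J4 12-17 | J6 17-18 | J2 18-23 | J4 23-26 | J2 26-27 |
Completion: J1=7  J2=27  J3=12  J4=26  J5=3  J6=18
Finish order: J5 → J1 → J3 → J6 → J4 → J2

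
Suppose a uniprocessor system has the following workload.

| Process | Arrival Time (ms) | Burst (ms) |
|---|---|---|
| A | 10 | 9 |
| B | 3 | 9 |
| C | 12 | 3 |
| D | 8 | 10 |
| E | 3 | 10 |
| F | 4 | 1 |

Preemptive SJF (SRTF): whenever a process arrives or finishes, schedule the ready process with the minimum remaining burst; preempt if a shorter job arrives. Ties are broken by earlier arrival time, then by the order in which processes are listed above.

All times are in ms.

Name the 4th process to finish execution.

Gantt: | idle 0-3 | B 3-4 | F 4-5 | B 5-13 | C 13-16 | A 16-25 | E 25-35 | D 35-45 |
Completion: A=25  B=13  C=16  D=45  E=35  F=5
Turnaround (C−A): A=15  B=10  C=4  D=37  E=32  F=1
Finish order: F → B → C → A → E → D

A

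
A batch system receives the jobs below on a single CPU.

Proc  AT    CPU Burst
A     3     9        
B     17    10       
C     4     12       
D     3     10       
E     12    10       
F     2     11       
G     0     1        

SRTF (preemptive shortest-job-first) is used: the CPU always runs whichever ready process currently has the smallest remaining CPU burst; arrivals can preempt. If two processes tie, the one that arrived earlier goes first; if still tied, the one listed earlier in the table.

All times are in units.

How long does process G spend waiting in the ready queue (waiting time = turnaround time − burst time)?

Timeline: | G 0-1 | idle 1-2 | F 2-3 | A 3-12 | F 12-22 | D 22-32 | E 32-42 | B 42-52 | C 52-64 |
Completion: A=12  B=52  C=64  D=32  E=42  F=22  G=1
Turnaround (C−A): A=9  B=35  C=60  D=29  E=30  F=20  G=1
Waiting(G) = turnaround − burst = 1 − 1 = 0

0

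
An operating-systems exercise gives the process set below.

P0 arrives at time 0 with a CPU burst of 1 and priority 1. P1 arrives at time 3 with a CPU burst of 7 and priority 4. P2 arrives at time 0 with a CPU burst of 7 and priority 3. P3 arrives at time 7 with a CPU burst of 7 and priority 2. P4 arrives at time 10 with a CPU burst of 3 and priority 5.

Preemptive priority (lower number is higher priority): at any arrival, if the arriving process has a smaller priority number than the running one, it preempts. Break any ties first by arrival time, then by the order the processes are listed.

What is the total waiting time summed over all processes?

32

Timeline: | P0 0-1 | P2 1-7 | P3 7-14 | P2 14-15 | P1 15-22 | P4 22-25 |
Completion: P0=1  P1=22  P2=15  P3=14  P4=25
Waiting = turnaround − burst: P0=0, P1=12, P2=8, P3=0, P4=12
Total waiting = 0 + 12 + 8 + 0 + 12 = 32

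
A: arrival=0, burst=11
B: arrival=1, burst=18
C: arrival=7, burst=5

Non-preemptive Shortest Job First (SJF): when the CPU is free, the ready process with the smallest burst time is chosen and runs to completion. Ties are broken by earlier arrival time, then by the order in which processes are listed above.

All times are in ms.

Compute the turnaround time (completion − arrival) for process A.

Schedule: | A 0-11 | C 11-16 | B 16-34 |
Completion: A=11  B=34  C=16
Turnaround (C−A): A=11  B=33  C=9
Turnaround(A) = completion − arrival = 11 − 0 = 11

11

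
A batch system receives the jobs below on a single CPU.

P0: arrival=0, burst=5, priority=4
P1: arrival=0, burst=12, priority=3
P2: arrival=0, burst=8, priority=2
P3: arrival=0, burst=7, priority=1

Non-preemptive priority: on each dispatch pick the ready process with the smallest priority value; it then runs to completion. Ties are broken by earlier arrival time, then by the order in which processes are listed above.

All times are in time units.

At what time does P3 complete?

Gantt: | P3 0-7 | P2 7-15 | P1 15-27 | P0 27-32 |
Completion: P0=32  P1=27  P2=15  P3=7

7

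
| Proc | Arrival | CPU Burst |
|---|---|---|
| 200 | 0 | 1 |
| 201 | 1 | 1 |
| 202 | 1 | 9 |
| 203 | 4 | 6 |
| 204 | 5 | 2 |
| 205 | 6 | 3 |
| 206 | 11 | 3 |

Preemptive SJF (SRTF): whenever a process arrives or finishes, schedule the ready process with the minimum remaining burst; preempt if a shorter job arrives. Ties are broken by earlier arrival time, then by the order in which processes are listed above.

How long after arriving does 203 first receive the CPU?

Schedule: | 200 0-1 | 201 1-2 | 202 2-4 | 203 4-5 | 204 5-7 | 205 7-10 | 203 10-11 | 206 11-14 | 203 14-18 | 202 18-25 |
Completion: 200=1  201=2  202=25  203=18  204=7  205=10  206=14
Response(203) = first start − arrival = 4 − 4 = 0

0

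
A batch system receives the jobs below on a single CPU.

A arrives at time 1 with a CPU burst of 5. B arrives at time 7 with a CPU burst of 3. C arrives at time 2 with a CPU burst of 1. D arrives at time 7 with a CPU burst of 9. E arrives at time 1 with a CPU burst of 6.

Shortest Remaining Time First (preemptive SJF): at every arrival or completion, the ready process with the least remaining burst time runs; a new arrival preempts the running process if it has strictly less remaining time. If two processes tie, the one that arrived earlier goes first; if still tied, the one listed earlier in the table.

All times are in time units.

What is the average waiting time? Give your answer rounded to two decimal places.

Timeline: | idle 0-1 | A 1-2 | C 2-3 | A 3-7 | B 7-10 | E 10-16 | D 16-25 |
Completion: A=7  B=10  C=3  D=25  E=16
Turnaround (C−A): A=6  B=3  C=1  D=18  E=15
Waiting times: A=1, B=0, C=0, D=9, E=9
Average waiting = (1+0+0+9+9) / 5 = 19/5 = 3.80

3.80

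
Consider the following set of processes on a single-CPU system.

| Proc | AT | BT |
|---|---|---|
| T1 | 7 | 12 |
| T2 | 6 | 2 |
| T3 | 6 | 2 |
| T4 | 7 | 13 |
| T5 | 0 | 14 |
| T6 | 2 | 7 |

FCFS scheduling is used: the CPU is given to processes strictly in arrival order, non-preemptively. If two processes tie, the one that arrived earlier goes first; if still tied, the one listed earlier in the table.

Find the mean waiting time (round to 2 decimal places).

15.33

Schedule: | T5 0-14 | T6 14-21 | T2 21-23 | T3 23-25 | T1 25-37 | T4 37-50 |
Completion: T1=37  T2=23  T3=25  T4=50  T5=14  T6=21
Turnaround (C−A): T1=30  T2=17  T3=19  T4=43  T5=14  T6=19
Waiting times: T1=18, T2=15, T3=17, T4=30, T5=0, T6=12
Average waiting = (18+15+17+30+0+12) / 6 = 92/6 = 15.33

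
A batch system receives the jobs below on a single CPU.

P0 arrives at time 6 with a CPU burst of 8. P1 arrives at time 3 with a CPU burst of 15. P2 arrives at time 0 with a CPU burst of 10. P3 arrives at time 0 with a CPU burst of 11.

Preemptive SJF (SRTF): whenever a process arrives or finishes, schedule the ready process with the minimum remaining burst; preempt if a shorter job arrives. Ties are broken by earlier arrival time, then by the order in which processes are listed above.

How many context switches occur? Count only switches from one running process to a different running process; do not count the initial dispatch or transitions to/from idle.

3

Timeline: | P2 0-10 | P0 10-18 | P3 18-29 | P1 29-44 |
Completion: P0=18  P1=44  P2=10  P3=29
Turnaround (C−A): P0=12  P1=41  P2=10  P3=29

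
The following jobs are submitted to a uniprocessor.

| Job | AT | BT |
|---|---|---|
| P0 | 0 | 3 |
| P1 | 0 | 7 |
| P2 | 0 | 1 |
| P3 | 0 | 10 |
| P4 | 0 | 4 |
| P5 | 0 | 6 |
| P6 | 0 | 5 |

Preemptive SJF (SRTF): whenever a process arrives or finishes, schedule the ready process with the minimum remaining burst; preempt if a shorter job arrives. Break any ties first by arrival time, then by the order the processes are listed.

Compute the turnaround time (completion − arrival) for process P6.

Schedule: | P2 0-1 | P0 1-4 | P4 4-8 | P6 8-13 | P5 13-19 | P1 19-26 | P3 26-36 |
Completion: P0=4  P1=26  P2=1  P3=36  P4=8  P5=19  P6=13
Turnaround (C−A): P0=4  P1=26  P2=1  P3=36  P4=8  P5=19  P6=13
Turnaround(P6) = completion − arrival = 13 − 0 = 13

13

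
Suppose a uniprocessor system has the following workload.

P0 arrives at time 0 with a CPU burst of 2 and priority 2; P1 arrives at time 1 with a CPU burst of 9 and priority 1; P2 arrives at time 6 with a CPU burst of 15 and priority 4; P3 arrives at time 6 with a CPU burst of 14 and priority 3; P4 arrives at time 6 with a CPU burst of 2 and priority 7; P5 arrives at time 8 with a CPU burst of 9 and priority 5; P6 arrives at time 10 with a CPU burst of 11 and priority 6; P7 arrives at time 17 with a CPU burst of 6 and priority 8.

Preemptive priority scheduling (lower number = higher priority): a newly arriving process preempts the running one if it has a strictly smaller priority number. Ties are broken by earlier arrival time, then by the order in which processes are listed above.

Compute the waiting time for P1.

Timeline: | P0 0-1 | P1 1-10 | P0 10-11 | P3 11-25 | P2 25-40 | P5 40-49 | P6 49-60 | P4 60-62 | P7 62-68 |
Completion: P0=11  P1=10  P2=40  P3=25  P4=62  P5=49  P6=60  P7=68
Turnaround (C−A): P0=11  P1=9  P2=34  P3=19  P4=56  P5=41  P6=50  P7=51
Waiting(P1) = turnaround − burst = 9 − 9 = 0

0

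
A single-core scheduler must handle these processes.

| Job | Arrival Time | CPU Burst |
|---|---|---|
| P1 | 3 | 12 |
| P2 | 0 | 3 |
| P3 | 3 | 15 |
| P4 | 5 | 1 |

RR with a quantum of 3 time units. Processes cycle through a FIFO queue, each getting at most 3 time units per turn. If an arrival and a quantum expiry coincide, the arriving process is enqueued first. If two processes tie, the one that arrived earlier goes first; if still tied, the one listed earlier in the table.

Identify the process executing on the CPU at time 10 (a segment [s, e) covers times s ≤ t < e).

Timeline: | P2 0-3 | P1 3-6 | P3 6-9 | P4 9-10 | P1 10-13 | P3 13-16 | P1 16-19 | P3 19-22 | P1 22-25 | P3 25-31 |
Completion: P1=25  P2=3  P3=31  P4=10

P1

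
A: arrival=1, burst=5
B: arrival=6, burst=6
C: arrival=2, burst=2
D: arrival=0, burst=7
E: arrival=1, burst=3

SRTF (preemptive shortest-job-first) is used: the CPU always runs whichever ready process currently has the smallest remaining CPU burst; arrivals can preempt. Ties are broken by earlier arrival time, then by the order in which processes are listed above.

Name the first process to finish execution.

Gantt: | D 0-1 | E 1-4 | C 4-6 | A 6-11 | D 11-17 | B 17-23 |
Completion: A=11  B=23  C=6  D=17  E=4
Finish order: E → C → A → D → B

E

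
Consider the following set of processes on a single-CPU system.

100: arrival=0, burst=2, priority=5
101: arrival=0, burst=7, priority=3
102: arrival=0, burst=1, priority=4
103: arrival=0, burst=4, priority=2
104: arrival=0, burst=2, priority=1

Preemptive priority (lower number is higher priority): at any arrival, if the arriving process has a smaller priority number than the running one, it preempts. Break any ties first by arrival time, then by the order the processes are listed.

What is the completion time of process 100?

16

Timeline: | 104 0-2 | 103 2-6 | 101 6-13 | 102 13-14 | 100 14-16 |
Completion: 100=16  101=13  102=14  103=6  104=2
Turnaround (C−A): 100=16  101=13  102=14  103=6  104=2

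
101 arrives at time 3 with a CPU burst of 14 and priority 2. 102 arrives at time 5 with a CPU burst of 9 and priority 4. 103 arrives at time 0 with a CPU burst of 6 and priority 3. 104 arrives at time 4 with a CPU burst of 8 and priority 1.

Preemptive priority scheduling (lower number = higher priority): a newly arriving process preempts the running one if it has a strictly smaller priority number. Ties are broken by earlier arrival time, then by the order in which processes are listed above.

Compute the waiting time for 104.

Timeline: | 103 0-3 | 101 3-4 | 104 4-12 | 101 12-25 | 103 25-28 | 102 28-37 |
Completion: 101=25  102=37  103=28  104=12
Turnaround (C−A): 101=22  102=32  103=28  104=8
Waiting(104) = turnaround − burst = 8 − 8 = 0

0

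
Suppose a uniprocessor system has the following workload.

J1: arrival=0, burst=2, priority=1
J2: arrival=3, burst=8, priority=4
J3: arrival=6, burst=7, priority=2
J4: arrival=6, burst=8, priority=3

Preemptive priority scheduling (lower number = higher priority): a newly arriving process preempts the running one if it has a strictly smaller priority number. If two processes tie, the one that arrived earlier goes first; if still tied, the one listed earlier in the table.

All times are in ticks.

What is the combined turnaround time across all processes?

47

Schedule: | J1 0-2 | idle 2-3 | J2 3-6 | J3 6-13 | J4 13-21 | J2 21-26 |
Completion: J1=2  J2=26  J3=13  J4=21
Turnaround = completion − arrival: J1=2, J2=23, J3=7, J4=15
Total turnaround = 2 + 23 + 7 + 15 = 47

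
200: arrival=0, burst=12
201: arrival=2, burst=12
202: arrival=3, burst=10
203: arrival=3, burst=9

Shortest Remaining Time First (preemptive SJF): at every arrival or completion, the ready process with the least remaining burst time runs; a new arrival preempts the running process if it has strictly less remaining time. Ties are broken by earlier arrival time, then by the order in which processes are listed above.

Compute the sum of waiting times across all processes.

56

Schedule: | 200 0-12 | 203 12-21 | 202 21-31 | 201 31-43 |
Completion: 200=12  201=43  202=31  203=21
Turnaround (C−A): 200=12  201=41  202=28  203=18
Waiting = turnaround − burst: 200=0, 201=29, 202=18, 203=9
Total waiting = 0 + 29 + 18 + 9 = 56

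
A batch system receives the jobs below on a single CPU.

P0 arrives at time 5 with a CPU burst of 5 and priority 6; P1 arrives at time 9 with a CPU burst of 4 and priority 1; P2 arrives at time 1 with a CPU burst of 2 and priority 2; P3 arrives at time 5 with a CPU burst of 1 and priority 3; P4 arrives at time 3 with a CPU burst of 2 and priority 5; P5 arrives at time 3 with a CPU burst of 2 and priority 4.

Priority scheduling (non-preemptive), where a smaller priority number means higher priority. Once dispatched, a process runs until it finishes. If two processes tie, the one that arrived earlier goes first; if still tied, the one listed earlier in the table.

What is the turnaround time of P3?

1

Gantt: | idle 0-1 | P2 1-3 | P5 3-5 | P3 5-6 | P4 6-8 | P0 8-13 | P1 13-17 |
Completion: P0=13  P1=17  P2=3  P3=6  P4=8  P5=5
Turnaround(P3) = completion − arrival = 6 − 5 = 1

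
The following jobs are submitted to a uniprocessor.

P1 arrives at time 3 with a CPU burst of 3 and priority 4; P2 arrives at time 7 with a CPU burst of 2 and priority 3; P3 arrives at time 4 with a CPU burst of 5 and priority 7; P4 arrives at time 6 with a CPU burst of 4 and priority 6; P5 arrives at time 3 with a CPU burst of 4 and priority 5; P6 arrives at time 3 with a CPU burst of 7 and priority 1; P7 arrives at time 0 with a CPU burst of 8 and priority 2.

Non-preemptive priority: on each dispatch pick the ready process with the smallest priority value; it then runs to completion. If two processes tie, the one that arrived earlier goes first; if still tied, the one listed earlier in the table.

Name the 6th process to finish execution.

Timeline: | P7 0-8 | P6 8-15 | P2 15-17 | P1 17-20 | P5 20-24 | P4 24-28 | P3 28-33 |
Completion: P1=20  P2=17  P3=33  P4=28  P5=24  P6=15  P7=8
Turnaround (C−A): P1=17  P2=10  P3=29  P4=22  P5=21  P6=12  P7=8
Finish order: P7 → P6 → P2 → P1 → P5 → P4 → P3

P4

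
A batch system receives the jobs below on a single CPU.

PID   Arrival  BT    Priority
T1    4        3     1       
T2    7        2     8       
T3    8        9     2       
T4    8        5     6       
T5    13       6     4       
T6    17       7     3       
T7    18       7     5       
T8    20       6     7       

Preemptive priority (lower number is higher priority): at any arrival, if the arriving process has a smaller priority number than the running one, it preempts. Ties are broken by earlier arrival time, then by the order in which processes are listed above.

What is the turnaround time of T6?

7

Gantt: | idle 0-4 | T1 4-7 | T2 7-8 | T3 8-17 | T6 17-24 | T5 24-30 | T7 30-37 | T4 37-42 | T8 42-48 | T2 48-49 |
Completion: T1=7  T2=49  T3=17  T4=42  T5=30  T6=24  T7=37  T8=48
Turnaround(T6) = completion − arrival = 24 − 17 = 7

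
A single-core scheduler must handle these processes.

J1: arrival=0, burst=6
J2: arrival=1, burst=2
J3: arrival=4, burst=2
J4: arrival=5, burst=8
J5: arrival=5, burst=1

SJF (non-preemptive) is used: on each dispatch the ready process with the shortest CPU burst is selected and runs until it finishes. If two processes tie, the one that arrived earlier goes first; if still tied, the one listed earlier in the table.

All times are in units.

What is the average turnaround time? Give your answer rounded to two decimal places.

7.40

Timeline: | J1 0-6 | J5 6-7 | J2 7-9 | J3 9-11 | J4 11-19 |
Completion: J1=6  J2=9  J3=11  J4=19  J5=7
Turnaround (C−A): J1=6  J2=8  J3=7  J4=14  J5=2
Turnaround times: J1=6, J2=8, J3=7, J4=14, J5=2
Average turnaround = (6+8+7+14+2) / 5 = 37/5 = 7.40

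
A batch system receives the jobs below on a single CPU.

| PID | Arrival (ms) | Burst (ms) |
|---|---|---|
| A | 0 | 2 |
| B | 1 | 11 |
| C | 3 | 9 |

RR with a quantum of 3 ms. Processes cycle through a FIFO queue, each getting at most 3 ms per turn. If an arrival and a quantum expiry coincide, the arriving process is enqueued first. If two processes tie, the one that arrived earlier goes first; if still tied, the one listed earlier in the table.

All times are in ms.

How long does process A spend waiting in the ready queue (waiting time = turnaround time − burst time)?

0

Timeline: | A 0-2 | B 2-5 | C 5-8 | B 8-11 | C 11-14 | B 14-17 | C 17-20 | B 20-22 |
Completion: A=2  B=22  C=20
Turnaround (C−A): A=2  B=21  C=17
Waiting(A) = turnaround − burst = 2 − 2 = 0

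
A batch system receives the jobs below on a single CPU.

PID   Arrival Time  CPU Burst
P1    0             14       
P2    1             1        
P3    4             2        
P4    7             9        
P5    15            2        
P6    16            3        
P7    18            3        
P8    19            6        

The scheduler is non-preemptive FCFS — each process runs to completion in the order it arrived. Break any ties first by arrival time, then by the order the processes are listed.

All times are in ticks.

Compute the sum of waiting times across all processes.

Gantt: | P1 0-14 | P2 14-15 | P3 15-17 | P4 17-26 | P5 26-28 | P6 28-31 | P7 31-34 | P8 34-40 |
Completion: P1=14  P2=15  P3=17  P4=26  P5=28  P6=31  P7=34  P8=40
Waiting = turnaround − burst: P1=0, P2=13, P3=11, P4=10, P5=11, P6=12, P7=13, P8=15
Total waiting = 0 + 13 + 11 + 10 + 11 + 12 + 13 + 15 = 85

85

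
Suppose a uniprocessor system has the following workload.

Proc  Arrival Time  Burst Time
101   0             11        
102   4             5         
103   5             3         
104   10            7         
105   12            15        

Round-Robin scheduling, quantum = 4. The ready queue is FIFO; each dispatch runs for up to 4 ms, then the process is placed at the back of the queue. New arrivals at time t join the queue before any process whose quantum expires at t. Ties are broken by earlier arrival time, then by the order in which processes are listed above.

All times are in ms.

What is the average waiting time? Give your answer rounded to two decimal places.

Schedule: | 101 0-4 | 102 4-8 | 101 8-12 | 103 12-15 | 102 15-16 | 104 16-20 | 105 20-24 | 101 24-27 | 104 27-30 | 105 30-41 |
Completion: 101=27  102=16  103=15  104=30  105=41
Turnaround (C−A): 101=27  102=12  103=10  104=20  105=29
Waiting times: 101=16, 102=7, 103=7, 104=13, 105=14
Average waiting = (16+7+7+13+14) / 5 = 57/5 = 11.40

11.40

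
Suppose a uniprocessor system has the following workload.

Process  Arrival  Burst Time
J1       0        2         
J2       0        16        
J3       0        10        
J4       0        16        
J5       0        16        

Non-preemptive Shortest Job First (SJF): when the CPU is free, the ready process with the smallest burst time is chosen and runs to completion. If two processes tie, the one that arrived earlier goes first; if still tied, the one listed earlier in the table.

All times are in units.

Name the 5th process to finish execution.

Timeline: | J1 0-2 | J3 2-12 | J2 12-28 | J4 28-44 | J5 44-60 |
Completion: J1=2  J2=28  J3=12  J4=44  J5=60
Finish order: J1 → J3 → J2 → J4 → J5

J5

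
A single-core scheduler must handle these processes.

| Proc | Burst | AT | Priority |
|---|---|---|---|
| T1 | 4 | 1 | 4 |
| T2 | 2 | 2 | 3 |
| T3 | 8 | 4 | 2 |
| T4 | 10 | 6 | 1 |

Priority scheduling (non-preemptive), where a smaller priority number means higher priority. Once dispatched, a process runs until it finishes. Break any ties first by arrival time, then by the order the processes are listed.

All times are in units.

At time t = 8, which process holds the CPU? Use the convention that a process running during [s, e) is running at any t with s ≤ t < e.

T3

Gantt: | idle 0-1 | T1 1-5 | T3 5-13 | T4 13-23 | T2 23-25 |
Completion: T1=5  T2=25  T3=13  T4=23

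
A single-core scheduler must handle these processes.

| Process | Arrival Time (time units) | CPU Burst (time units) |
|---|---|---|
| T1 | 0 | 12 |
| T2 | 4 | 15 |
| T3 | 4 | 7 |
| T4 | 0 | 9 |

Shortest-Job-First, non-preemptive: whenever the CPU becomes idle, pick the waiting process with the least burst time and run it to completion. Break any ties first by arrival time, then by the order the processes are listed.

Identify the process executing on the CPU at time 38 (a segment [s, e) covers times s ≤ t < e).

Schedule: | T4 0-9 | T3 9-16 | T1 16-28 | T2 28-43 |
Completion: T1=28  T2=43  T3=16  T4=9

T2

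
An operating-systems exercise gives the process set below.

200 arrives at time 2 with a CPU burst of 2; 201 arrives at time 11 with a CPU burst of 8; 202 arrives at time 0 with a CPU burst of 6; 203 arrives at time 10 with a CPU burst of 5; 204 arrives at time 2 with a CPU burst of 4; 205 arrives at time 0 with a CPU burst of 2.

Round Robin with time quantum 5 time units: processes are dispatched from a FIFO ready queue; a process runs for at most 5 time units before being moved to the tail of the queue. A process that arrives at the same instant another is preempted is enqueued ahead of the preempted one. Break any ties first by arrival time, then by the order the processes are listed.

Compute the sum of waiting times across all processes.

Timeline: | 202 0-5 | 205 5-7 | 200 7-9 | 204 9-13 | 202 13-14 | 203 14-19 | 201 19-27 |
Completion: 200=9  201=27  202=14  203=19  204=13  205=7
Turnaround (C−A): 200=7  201=16  202=14  203=9  204=11  205=7
Waiting = turnaround − burst: 200=5, 201=8, 202=8, 203=4, 204=7, 205=5
Total waiting = 5 + 8 + 8 + 4 + 7 + 5 = 37

37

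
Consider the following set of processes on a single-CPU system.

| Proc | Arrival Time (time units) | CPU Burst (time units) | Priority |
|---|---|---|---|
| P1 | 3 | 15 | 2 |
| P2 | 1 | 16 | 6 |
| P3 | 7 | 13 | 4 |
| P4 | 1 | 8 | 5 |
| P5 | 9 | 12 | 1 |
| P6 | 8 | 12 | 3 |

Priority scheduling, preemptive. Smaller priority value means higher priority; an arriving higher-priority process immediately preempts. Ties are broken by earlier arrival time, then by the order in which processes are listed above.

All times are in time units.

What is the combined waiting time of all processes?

Gantt: | idle 0-1 | P4 1-3 | P1 3-9 | P5 9-21 | P1 21-30 | P6 30-42 | P3 42-55 | P4 55-61 | P2 61-77 |
Completion: P1=30  P2=77  P3=55  P4=61  P5=21  P6=42
Waiting = turnaround − burst: P1=12, P2=60, P3=35, P4=52, P5=0, P6=22
Total waiting = 12 + 60 + 35 + 52 + 0 + 22 = 181

181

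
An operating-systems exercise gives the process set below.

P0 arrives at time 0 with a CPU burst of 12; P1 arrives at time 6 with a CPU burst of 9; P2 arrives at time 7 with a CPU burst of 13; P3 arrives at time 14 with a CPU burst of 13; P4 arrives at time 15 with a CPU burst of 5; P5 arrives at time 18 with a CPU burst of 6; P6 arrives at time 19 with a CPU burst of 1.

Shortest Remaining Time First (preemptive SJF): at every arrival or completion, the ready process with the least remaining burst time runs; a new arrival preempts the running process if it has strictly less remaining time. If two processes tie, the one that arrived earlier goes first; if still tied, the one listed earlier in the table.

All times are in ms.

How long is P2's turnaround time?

Timeline: | P0 0-12 | P1 12-15 | P4 15-20 | P6 20-21 | P1 21-27 | P5 27-33 | P2 33-46 | P3 46-59 |
Completion: P0=12  P1=27  P2=46  P3=59  P4=20  P5=33  P6=21
Turnaround(P2) = completion − arrival = 46 − 7 = 39

39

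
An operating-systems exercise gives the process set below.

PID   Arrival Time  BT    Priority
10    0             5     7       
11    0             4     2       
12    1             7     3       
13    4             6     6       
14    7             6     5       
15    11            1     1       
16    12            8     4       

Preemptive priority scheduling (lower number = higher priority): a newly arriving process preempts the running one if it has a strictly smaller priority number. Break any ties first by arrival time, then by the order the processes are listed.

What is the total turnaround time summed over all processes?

107

Timeline: | 11 0-4 | 12 4-11 | 15 11-12 | 16 12-20 | 14 20-26 | 13 26-32 | 10 32-37 |
Completion: 10=37  11=4  12=11  13=32  14=26  15=12  16=20
Turnaround (C−A): 10=37  11=4  12=10  13=28  14=19  15=1  16=8
Turnaround = completion − arrival: 10=37, 11=4, 12=10, 13=28, 14=19, 15=1, 16=8
Total turnaround = 37 + 4 + 10 + 28 + 19 + 1 + 8 = 107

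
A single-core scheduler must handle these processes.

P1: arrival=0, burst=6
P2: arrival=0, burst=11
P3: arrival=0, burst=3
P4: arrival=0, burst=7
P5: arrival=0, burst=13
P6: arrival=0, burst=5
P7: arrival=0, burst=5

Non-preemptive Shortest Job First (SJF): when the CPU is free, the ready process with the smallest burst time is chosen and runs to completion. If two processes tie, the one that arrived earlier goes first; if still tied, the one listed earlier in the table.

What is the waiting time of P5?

37

Schedule: | P3 0-3 | P6 3-8 | P7 8-13 | P1 13-19 | P4 19-26 | P2 26-37 | P5 37-50 |
Completion: P1=19  P2=37  P3=3  P4=26  P5=50  P6=8  P7=13
Turnaround (C−A): P1=19  P2=37  P3=3  P4=26  P5=50  P6=8  P7=13
Waiting(P5) = turnaround − burst = 50 − 13 = 37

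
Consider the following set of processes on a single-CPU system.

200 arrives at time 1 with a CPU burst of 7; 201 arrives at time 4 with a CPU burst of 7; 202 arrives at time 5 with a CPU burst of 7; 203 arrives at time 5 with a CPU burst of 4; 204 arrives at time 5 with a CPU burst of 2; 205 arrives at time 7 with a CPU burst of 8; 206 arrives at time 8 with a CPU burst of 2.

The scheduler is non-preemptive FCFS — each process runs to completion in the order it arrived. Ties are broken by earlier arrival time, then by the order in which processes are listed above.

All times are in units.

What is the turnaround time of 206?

Schedule: | idle 0-1 | 200 1-8 | 201 8-15 | 202 15-22 | 203 22-26 | 204 26-28 | 205 28-36 | 206 36-38 |
Completion: 200=8  201=15  202=22  203=26  204=28  205=36  206=38
Turnaround(206) = completion − arrival = 38 − 8 = 30

30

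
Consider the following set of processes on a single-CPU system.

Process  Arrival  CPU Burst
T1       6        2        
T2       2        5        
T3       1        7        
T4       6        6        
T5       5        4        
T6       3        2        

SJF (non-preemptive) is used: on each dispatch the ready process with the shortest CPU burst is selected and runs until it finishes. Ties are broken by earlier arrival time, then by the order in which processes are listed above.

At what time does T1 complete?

Timeline: | idle 0-1 | T3 1-8 | T6 8-10 | T1 10-12 | T5 12-16 | T2 16-21 | T4 21-27 |
Completion: T1=12  T2=21  T3=8  T4=27  T5=16  T6=10
Turnaround (C−A): T1=6  T2=19  T3=7  T4=21  T5=11  T6=7

12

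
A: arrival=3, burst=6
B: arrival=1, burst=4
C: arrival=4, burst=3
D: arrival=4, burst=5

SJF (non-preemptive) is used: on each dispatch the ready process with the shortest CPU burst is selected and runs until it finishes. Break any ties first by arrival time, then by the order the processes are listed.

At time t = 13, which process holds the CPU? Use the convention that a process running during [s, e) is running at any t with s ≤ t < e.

A

Gantt: | idle 0-1 | B 1-5 | C 5-8 | D 8-13 | A 13-19 |
Completion: A=19  B=5  C=8  D=13
Turnaround (C−A): A=16  B=4  C=4  D=9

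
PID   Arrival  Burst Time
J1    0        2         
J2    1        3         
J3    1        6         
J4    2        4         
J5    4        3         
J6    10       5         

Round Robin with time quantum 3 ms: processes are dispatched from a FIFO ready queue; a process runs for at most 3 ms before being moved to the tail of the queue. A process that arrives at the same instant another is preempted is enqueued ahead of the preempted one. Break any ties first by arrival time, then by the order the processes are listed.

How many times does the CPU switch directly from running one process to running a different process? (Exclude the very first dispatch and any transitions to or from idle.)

8

Gantt: | J1 0-2 | J2 2-5 | J3 5-8 | J4 8-11 | J5 11-14 | J3 14-17 | J6 17-20 | J4 20-21 | J6 21-23 |
Completion: J1=2  J2=5  J3=17  J4=21  J5=14  J6=23
Turnaround (C−A): J1=2  J2=4  J3=16  J4=19  J5=10  J6=13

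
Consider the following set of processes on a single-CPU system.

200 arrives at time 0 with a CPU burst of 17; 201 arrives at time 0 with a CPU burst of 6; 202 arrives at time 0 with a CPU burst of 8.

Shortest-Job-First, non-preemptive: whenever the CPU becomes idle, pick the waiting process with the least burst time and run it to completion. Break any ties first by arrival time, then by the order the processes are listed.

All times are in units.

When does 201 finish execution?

Schedule: | 201 0-6 | 202 6-14 | 200 14-31 |
Completion: 200=31  201=6  202=14

6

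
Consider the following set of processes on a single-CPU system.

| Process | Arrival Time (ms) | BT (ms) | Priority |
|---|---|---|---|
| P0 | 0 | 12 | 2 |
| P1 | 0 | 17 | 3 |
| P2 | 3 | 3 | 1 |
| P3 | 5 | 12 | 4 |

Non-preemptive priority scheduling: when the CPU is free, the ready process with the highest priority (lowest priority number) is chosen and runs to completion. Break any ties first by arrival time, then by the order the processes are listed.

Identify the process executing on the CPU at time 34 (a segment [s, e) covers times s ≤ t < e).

P3

Timeline: | P0 0-12 | P2 12-15 | P1 15-32 | P3 32-44 |
Completion: P0=12  P1=32  P2=15  P3=44
Turnaround (C−A): P0=12  P1=32  P2=12  P3=39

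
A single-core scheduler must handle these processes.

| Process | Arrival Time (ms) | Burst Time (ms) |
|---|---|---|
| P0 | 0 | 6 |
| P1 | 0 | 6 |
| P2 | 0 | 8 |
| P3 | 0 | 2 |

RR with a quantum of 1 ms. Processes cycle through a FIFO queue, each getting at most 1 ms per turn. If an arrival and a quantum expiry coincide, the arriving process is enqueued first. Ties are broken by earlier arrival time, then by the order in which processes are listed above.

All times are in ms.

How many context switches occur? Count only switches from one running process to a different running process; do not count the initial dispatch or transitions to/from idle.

19

Timeline: | P0 0-1 | P1 1-2 | P2 2-3 | P3 3-4 | P0 4-5 | P1 5-6 | P2 6-7 | P3 7-8 | P0 8-9 | P1 9-10 | P2 10-11 | P0 11-12 | P1 12-13 | P2 13-14 | P0 14-15 | P1 15-16 | P2 16-17 | P0 17-18 | P1 18-19 | P2 19-22 |
Completion: P0=18  P1=19  P2=22  P3=8
Turnaround (C−A): P0=18  P1=19  P2=22  P3=8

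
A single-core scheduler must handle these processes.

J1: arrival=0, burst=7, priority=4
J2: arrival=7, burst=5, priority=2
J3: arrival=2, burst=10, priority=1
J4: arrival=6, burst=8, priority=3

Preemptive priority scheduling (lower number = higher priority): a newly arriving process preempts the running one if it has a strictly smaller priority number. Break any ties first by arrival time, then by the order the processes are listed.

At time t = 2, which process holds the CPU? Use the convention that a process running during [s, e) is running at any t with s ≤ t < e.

Gantt: | J1 0-2 | J3 2-12 | J2 12-17 | J4 17-25 | J1 25-30 |
Completion: J1=30  J2=17  J3=12  J4=25
Turnaround (C−A): J1=30  J2=10  J3=10  J4=19

J3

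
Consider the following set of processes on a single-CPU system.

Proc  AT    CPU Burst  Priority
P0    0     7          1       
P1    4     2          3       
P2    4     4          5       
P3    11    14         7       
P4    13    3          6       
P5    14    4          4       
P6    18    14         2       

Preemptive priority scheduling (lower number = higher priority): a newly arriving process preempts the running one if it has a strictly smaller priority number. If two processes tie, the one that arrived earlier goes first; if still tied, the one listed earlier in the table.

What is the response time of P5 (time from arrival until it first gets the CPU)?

Gantt: | P0 0-7 | P1 7-9 | P2 9-13 | P4 13-14 | P5 14-18 | P6 18-32 | P4 32-34 | P3 34-48 |
Completion: P0=7  P1=9  P2=13  P3=48  P4=34  P5=18  P6=32
Response(P5) = first start − arrival = 14 − 14 = 0

0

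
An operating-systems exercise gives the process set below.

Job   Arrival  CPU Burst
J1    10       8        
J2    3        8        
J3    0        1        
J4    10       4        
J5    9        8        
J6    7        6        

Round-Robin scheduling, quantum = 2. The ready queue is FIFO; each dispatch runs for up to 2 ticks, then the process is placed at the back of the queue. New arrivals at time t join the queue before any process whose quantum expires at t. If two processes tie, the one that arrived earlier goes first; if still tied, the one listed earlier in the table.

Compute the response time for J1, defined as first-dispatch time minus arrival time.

5

Gantt: | J3 0-1 | idle 1-3 | J2 3-7 | J6 7-9 | J2 9-11 | J5 11-13 | J6 13-15 | J1 15-17 | J4 17-19 | J2 19-21 | J5 21-23 | J6 23-25 | J1 25-27 | J4 27-29 | J5 29-31 | J1 31-33 | J5 33-35 | J1 35-37 |
Completion: J1=37  J2=21  J3=1  J4=29  J5=35  J6=25
Turnaround (C−A): J1=27  J2=18  J3=1  J4=19  J5=26  J6=18
Response(J1) = first start − arrival = 15 − 10 = 5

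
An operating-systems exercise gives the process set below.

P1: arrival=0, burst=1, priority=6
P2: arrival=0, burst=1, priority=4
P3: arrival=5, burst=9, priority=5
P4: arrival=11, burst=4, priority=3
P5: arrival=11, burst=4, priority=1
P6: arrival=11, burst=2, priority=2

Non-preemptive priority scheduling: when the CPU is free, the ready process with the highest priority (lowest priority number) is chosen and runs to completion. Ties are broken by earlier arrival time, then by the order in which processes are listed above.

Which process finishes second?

Gantt: | P2 0-1 | P1 1-2 | idle 2-5 | P3 5-14 | P5 14-18 | P6 18-20 | P4 20-24 |
Completion: P1=2  P2=1  P3=14  P4=24  P5=18  P6=20
Turnaround (C−A): P1=2  P2=1  P3=9  P4=13  P5=7  P6=9
Finish order: P2 → P1 → P3 → P5 → P6 → P4

P1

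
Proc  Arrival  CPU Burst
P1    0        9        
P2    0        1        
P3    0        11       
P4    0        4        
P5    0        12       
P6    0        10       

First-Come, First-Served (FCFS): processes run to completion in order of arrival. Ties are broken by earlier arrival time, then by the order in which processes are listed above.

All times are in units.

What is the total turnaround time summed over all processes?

Timeline: | P1 0-9 | P2 9-10 | P3 10-21 | P4 21-25 | P5 25-37 | P6 37-47 |
Completion: P1=9  P2=10  P3=21  P4=25  P5=37  P6=47
Turnaround (C−A): P1=9  P2=10  P3=21  P4=25  P5=37  P6=47
Turnaround = completion − arrival: P1=9, P2=10, P3=21, P4=25, P5=37, P6=47
Total turnaround = 9 + 10 + 21 + 25 + 37 + 47 = 149

149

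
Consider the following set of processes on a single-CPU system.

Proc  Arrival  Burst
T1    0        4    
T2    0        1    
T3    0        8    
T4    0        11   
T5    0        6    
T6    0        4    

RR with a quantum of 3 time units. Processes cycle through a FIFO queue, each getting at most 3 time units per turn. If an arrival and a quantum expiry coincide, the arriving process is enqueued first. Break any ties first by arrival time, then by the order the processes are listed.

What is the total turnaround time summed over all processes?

137

Timeline: | T1 0-3 | T2 3-4 | T3 4-7 | T4 7-10 | T5 10-13 | T6 13-16 | T1 16-17 | T3 17-20 | T4 20-23 | T5 23-26 | T6 26-27 | T3 27-29 | T4 29-34 |
Completion: T1=17  T2=4  T3=29  T4=34  T5=26  T6=27
Turnaround (C−A): T1=17  T2=4  T3=29  T4=34  T5=26  T6=27
Turnaround = completion − arrival: T1=17, T2=4, T3=29, T4=34, T5=26, T6=27
Total turnaround = 17 + 4 + 29 + 34 + 26 + 27 = 137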